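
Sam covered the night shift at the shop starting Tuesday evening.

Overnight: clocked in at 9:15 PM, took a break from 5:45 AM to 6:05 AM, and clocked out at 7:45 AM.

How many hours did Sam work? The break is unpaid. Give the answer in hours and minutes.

10 h 10 min

Overnight: 9:15 PM → midnight = 2 h 45 min; midnight → 7:45 AM = 7 h 45 min; span 10 h 30 min; less 20 min break → 10 h 10 min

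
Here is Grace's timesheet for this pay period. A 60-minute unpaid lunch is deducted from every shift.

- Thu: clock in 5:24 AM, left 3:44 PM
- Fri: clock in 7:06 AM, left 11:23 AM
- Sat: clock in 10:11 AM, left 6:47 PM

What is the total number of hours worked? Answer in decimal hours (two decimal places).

Thu: 5:24 AM–3:44 PM = 10 h 20 min; less 60 min break → 9 h 20 min
Fri: 7:06 AM–11:23 AM = 4 h 17 min; less 60 min break → 3 h 17 min
Sat: 10:11 AM–6:47 PM = 8 h 36 min; less 60 min break → 7 h 36 min
Total: 9 h 20 min + 3 h 17 min + 7 h 36 min = 20 h 13 min.

20.22 hours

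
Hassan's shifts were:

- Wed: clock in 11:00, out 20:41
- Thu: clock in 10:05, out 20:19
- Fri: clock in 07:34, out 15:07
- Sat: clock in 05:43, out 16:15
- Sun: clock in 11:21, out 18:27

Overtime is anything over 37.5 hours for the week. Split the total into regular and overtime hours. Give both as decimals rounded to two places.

Wed: 11:00–20:41 = 9 h 41 min
Thu: 10:05–20:19 = 10 h 14 min
Fri: 07:34–15:07 = 7 h 33 min
Sat: 05:43–16:15 = 10 h 32 min
Sun: 11:21–18:27 = 7 h 6 min
Total worked: 45 h 6 min = 45.10 h.
Threshold 37.5 h → overtime 7 h 36 min, regular 37 h 30 min.

Regular 37.50 hours, overtime 7.60 hours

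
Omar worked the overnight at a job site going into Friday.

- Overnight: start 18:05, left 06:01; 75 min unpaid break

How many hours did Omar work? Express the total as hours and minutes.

Overnight: 18:05 → midnight = 5 h 55 min; midnight → 06:01 = 6 h 1 min; span 11 h 56 min; less 75 min break → 10 h 41 min

10 h 41 min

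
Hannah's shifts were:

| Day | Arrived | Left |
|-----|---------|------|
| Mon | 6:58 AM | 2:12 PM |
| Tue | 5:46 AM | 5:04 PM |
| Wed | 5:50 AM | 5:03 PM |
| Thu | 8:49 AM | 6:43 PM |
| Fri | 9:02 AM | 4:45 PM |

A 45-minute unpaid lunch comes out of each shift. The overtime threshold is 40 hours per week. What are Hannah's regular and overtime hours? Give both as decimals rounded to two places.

Regular 40.00 hours, overtime 3.62 hours

Mon: 6:58 AM–2:12 PM = 7 h 14 min; less 45 min break → 6 h 29 min
Tue: 5:46 AM–5:04 PM = 11 h 18 min; less 45 min break → 10 h 33 min
Wed: 5:50 AM–5:03 PM = 11 h 13 min; less 45 min break → 10 h 28 min
Thu: 8:49 AM–6:43 PM = 9 h 54 min; less 45 min break → 9 h 9 min
Fri: 9:02 AM–4:45 PM = 7 h 43 min; less 45 min break → 6 h 58 min
Total worked: 43 h 37 min = 43.62 h.
Threshold 40 h → overtime 3 h 37 min, regular 40 h 0 min.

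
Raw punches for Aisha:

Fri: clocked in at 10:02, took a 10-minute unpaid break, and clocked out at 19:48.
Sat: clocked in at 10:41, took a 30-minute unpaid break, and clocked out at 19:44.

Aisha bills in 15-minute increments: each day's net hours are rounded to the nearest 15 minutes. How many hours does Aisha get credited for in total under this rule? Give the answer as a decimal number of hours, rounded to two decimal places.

Fri: 10:02–19:48 = 9 h 46 min − 10 min = 9 h 36 min → rounds to 9 h 30 min
Sat: 10:41–19:44 = 9 h 3 min − 30 min = 8 h 33 min → rounds to 8 h 30 min
Total credited: 18 h 0 min.

18.00 hours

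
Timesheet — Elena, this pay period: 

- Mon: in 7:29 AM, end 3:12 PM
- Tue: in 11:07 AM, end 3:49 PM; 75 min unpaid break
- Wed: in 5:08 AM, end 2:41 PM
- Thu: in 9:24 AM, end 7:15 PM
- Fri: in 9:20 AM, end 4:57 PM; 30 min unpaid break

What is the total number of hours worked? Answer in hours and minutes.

Mon: 7:29 AM–3:12 PM = 7 h 43 min
Tue: 11:07 AM–3:49 PM = 4 h 42 min; less 75 min break → 3 h 27 min
Wed: 5:08 AM–2:41 PM = 9 h 33 min
Thu: 9:24 AM–7:15 PM = 9 h 51 min
Fri: 9:20 AM–4:57 PM = 7 h 37 min; less 30 min break → 7 h 7 min
Total: 7 h 43 min + 3 h 27 min + 9 h 33 min + 9 h 51 min + 7 h 7 min = 37 h 41 min.

37 h 41 min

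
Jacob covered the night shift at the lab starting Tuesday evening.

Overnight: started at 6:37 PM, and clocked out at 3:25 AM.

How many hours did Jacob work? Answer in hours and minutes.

Overnight: 6:37 PM → midnight = 5 h 23 min; midnight → 3:25 AM = 3 h 25 min; span 8 h 48 min

8 h 48 min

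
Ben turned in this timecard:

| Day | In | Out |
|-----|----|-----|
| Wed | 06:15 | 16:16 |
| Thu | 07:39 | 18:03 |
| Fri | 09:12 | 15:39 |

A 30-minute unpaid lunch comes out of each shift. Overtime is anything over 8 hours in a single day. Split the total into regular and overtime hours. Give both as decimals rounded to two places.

Wed: 06:15–16:16 = 10 h 1 min; less 30 min break → 9 h 31 min
Thu: 07:39–18:03 = 10 h 24 min; less 30 min break → 9 h 54 min
Fri: 09:12–15:39 = 6 h 27 min; less 30 min break → 5 h 57 min
Wed reg 8 h 0 min / OT 1 h 31 min; Thu reg 8 h 0 min / OT 1 h 54 min; Fri reg 5 h 57 min / OT 0 h 0 min.
Totals: regular 21 h 57 min, overtime 3 h 25 min.

Regular 21.95 hours, overtime 3.42 hours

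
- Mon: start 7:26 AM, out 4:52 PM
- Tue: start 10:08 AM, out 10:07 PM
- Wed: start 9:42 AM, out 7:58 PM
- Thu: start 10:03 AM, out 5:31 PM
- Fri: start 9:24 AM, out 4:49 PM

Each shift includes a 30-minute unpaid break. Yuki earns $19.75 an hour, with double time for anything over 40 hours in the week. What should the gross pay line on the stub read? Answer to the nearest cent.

$950.63

Mon: 7:26 AM–4:52 PM = 9 h 26 min; less 30 min break → 8 h 56 min
Tue: 10:08 AM–10:07 PM = 11 h 59 min; less 30 min break → 11 h 29 min
Wed: 9:42 AM–7:58 PM = 10 h 16 min; less 30 min break → 9 h 46 min
Thu: 10:03 AM–5:31 PM = 7 h 28 min; less 30 min break → 6 h 58 min
Fri: 9:24 AM–4:49 PM = 7 h 25 min; less 30 min break → 6 h 55 min
Total worked: 44 h 4 min = 2644 min.
Regular 40 h 0 min = 2400 min at $19.75/h; overtime 4 h 4 min = 244 min at $39.50/h.
Pay = (2400 × $19.75 + 244 × $39.50) ÷ 60 = $950.63.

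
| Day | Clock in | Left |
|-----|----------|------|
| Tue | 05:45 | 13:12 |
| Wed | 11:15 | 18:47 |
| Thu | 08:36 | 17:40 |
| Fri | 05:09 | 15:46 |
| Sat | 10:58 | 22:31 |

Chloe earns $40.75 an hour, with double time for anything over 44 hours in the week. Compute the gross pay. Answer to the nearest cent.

Tue: 05:45–13:12 = 7 h 27 min
Wed: 11:15–18:47 = 7 h 32 min
Thu: 08:36–17:40 = 9 h 4 min
Fri: 05:09–15:46 = 10 h 37 min
Sat: 10:58–22:31 = 11 h 33 min
Total worked: 46 h 13 min = 2773 min.
Regular 44 h 0 min = 2640 min at $40.75/h; overtime 2 h 13 min = 133 min at $81.50/h.
Pay = (2640 × $40.75 + 133 × $81.50) ÷ 60 = $1973.66.

$1973.66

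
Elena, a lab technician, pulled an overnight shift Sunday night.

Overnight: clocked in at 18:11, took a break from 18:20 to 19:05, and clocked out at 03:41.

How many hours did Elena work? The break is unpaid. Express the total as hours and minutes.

8 h 45 min

Overnight: 18:11 → midnight = 5 h 49 min; midnight → 03:41 = 3 h 41 min; span 9 h 30 min; less 45 min break → 8 h 45 min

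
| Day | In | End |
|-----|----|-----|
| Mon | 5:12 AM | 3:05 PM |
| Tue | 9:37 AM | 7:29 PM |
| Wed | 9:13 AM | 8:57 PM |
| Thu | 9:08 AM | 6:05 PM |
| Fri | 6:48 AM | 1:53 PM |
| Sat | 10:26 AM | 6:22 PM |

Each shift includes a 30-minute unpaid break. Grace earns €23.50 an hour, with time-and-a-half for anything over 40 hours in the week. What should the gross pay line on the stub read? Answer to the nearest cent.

Mon: 5:12 AM–3:05 PM = 9 h 53 min; less 30 min break → 9 h 23 min
Tue: 9:37 AM–7:29 PM = 9 h 52 min; less 30 min break → 9 h 22 min
Wed: 9:13 AM–8:57 PM = 11 h 44 min; less 30 min break → 11 h 14 min
Thu: 9:08 AM–6:05 PM = 8 h 57 min; less 30 min break → 8 h 27 min
Fri: 6:48 AM–1:53 PM = 7 h 5 min; less 30 min break → 6 h 35 min
Sat: 10:26 AM–6:22 PM = 7 h 56 min; less 30 min break → 7 h 26 min
Total worked: 52 h 27 min = 3147 min.
Regular 40 h 0 min = 2400 min at €23.50/h; overtime 12 h 27 min = 747 min at €35.25/h.
Pay = (2400 × €23.50 + 747 × €35.25) ÷ 60 = €1378.86.

€1378.86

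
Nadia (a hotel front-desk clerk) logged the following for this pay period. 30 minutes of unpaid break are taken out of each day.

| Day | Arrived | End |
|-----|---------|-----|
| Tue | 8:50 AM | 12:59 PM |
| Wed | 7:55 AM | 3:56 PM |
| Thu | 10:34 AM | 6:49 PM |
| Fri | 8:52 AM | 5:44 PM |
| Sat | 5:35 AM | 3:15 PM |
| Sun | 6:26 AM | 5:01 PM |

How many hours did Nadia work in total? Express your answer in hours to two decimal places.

Tue: 8:50 AM–12:59 PM = 4 h 9 min; less 30 min break → 3 h 39 min
Wed: 7:55 AM–3:56 PM = 8 h 1 min; less 30 min break → 7 h 31 min
Thu: 10:34 AM–6:49 PM = 8 h 15 min; less 30 min break → 7 h 45 min
Fri: 8:52 AM–5:44 PM = 8 h 52 min; less 30 min break → 8 h 22 min
Sat: 5:35 AM–3:15 PM = 9 h 40 min; less 30 min break → 9 h 10 min
Sun: 6:26 AM–5:01 PM = 10 h 35 min; less 30 min break → 10 h 5 min
Total: 3 h 39 min + 7 h 31 min + 7 h 45 min + 8 h 22 min + 9 h 10 min + 10 h 5 min = 46 h 32 min.

46.53 hours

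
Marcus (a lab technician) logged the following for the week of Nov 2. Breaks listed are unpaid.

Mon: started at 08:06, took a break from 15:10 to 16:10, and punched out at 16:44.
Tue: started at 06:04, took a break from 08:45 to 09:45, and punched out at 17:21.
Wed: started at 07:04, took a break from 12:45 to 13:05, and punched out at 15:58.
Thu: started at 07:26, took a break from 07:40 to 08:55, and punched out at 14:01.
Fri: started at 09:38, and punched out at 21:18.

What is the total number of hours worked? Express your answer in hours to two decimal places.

43.48 hours

Mon: 08:06–16:44 = 8 h 38 min; less 60 min break → 7 h 38 min
Tue: 06:04–17:21 = 11 h 17 min; less 60 min break → 10 h 17 min
Wed: 07:04–15:58 = 8 h 54 min; less 20 min break → 8 h 34 min
Thu: 07:26–14:01 = 6 h 35 min; less 75 min break → 5 h 20 min
Fri: 09:38–21:18 = 11 h 40 min
Total: 7 h 38 min + 10 h 17 min + 8 h 34 min + 5 h 20 min + 11 h 40 min = 43 h 29 min.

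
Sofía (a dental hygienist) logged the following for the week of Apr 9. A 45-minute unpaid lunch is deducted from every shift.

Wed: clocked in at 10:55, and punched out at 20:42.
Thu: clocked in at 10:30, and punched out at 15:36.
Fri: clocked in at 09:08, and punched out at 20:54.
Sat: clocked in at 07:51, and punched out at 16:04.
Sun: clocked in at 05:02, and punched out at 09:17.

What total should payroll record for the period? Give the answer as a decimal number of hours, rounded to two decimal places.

35.37 hours

Wed: 10:55–20:42 = 9 h 47 min; less 45 min break → 9 h 2 min
Thu: 10:30–15:36 = 5 h 6 min; less 45 min break → 4 h 21 min
Fri: 09:08–20:54 = 11 h 46 min; less 45 min break → 11 h 1 min
Sat: 07:51–16:04 = 8 h 13 min; less 45 min break → 7 h 28 min
Sun: 05:02–09:17 = 4 h 15 min; less 45 min break → 3 h 30 min
Total: 9 h 2 min + 4 h 21 min + 11 h 1 min + 7 h 28 min + 3 h 30 min = 35 h 22 min.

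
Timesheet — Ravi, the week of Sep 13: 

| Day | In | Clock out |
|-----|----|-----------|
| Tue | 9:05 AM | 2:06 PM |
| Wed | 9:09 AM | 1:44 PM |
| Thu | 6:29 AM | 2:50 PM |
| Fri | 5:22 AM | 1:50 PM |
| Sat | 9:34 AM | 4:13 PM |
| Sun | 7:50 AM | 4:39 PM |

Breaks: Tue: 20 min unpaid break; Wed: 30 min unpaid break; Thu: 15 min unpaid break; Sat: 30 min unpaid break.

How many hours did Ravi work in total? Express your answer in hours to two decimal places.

Tue: 9:05 AM–2:06 PM = 5 h 1 min; less 20 min break → 4 h 41 min
Wed: 9:09 AM–1:44 PM = 4 h 35 min; less 30 min break → 4 h 5 min
Thu: 6:29 AM–2:50 PM = 8 h 21 min; less 15 min break → 8 h 6 min
Fri: 5:22 AM–1:50 PM = 8 h 28 min
Sat: 9:34 AM–4:13 PM = 6 h 39 min; less 30 min break → 6 h 9 min
Sun: 7:50 AM–4:39 PM = 8 h 49 min
Total: 4 h 41 min + 4 h 5 min + 8 h 6 min + 8 h 28 min + 6 h 9 min + 8 h 49 min = 40 h 18 min.

40.30 hours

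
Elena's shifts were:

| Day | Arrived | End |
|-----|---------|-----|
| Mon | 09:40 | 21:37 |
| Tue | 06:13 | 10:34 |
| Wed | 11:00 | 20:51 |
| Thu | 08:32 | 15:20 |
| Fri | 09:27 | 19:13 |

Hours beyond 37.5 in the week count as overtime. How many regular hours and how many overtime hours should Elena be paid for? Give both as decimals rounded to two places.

Regular 37.50 hours, overtime 5.22 hours

Mon: 09:40–21:37 = 11 h 57 min
Tue: 06:13–10:34 = 4 h 21 min
Wed: 11:00–20:51 = 9 h 51 min
Thu: 08:32–15:20 = 6 h 48 min
Fri: 09:27–19:13 = 9 h 46 min
Total worked: 42 h 43 min = 42.72 h.
Threshold 37.5 h → overtime 5 h 13 min, regular 37 h 30 min.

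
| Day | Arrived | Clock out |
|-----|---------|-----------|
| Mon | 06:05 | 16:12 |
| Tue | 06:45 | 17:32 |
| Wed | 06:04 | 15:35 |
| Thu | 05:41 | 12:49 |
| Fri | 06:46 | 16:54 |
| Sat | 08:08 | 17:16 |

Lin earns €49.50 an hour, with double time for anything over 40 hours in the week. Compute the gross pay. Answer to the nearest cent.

Mon: 06:05–16:12 = 10 h 7 min
Tue: 06:45–17:32 = 10 h 47 min
Wed: 06:04–15:35 = 9 h 31 min
Thu: 05:41–12:49 = 7 h 8 min
Fri: 06:46–16:54 = 10 h 8 min
Sat: 08:08–17:16 = 9 h 8 min
Total worked: 56 h 49 min = 3409 min.
Regular 40 h 0 min = 2400 min at €49.50/h; overtime 16 h 49 min = 1009 min at €99.00/h.
Pay = (2400 × €49.50 + 1009 × €99.00) ÷ 60 = €3644.85.

€3644.85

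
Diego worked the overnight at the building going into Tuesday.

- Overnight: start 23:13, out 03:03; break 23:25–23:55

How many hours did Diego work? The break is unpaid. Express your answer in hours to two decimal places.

3.33 hours

Overnight: 23:13 → midnight = 0 h 47 min; midnight → 03:03 = 3 h 3 min; span 3 h 50 min; less 30 min break → 3 h 20 min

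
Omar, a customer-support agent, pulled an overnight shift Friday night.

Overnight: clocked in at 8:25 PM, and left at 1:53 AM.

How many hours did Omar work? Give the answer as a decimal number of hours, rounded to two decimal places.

Overnight: 8:25 PM → midnight = 3 h 35 min; midnight → 1:53 AM = 1 h 53 min; span 5 h 28 min

5.47 hours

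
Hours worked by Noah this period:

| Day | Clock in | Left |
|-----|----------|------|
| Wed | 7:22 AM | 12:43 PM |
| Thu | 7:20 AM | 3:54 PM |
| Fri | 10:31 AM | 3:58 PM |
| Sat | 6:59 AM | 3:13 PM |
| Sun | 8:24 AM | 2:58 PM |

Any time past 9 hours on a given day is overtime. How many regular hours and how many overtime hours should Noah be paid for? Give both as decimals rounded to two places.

Regular 34.17 hours, overtime 0.00 hours

Wed: 7:22 AM–12:43 PM = 5 h 21 min
Thu: 7:20 AM–3:54 PM = 8 h 34 min
Fri: 10:31 AM–3:58 PM = 5 h 27 min
Sat: 6:59 AM–3:13 PM = 8 h 14 min
Sun: 8:24 AM–2:58 PM = 6 h 34 min
Wed reg 5 h 21 min / OT 0 h 0 min; Thu reg 8 h 34 min / OT 0 h 0 min; Fri reg 5 h 27 min / OT 0 h 0 min; Sat reg 8 h 14 min / OT 0 h 0 min; Sun reg 6 h 34 min / OT 0 h 0 min.
Totals: regular 34 h 10 min, overtime 0 h 0 min.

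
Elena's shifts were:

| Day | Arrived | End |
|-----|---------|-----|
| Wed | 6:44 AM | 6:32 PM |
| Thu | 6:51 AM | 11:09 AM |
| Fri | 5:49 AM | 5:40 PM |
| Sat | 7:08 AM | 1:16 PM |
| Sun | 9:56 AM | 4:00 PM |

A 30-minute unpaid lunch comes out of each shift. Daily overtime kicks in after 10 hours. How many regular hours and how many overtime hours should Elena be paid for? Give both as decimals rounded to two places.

Wed: 6:44 AM–6:32 PM = 11 h 48 min; less 30 min break → 11 h 18 min
Thu: 6:51 AM–11:09 AM = 4 h 18 min; less 30 min break → 3 h 48 min
Fri: 5:49 AM–5:40 PM = 11 h 51 min; less 30 min break → 11 h 21 min
Sat: 7:08 AM–1:16 PM = 6 h 8 min; less 30 min break → 5 h 38 min
Sun: 9:56 AM–4:00 PM = 6 h 4 min; less 30 min break → 5 h 34 min
Wed reg 10 h 0 min / OT 1 h 18 min; Thu reg 3 h 48 min / OT 0 h 0 min; Fri reg 10 h 0 min / OT 1 h 21 min; Sat reg 5 h 38 min / OT 0 h 0 min; Sun reg 5 h 34 min / OT 0 h 0 min.
Totals: regular 35 h 0 min, overtime 2 h 39 min.

Regular 35.00 hours, overtime 2.65 hours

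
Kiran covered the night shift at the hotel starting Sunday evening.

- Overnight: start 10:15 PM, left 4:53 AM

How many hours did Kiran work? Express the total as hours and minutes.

6 h 38 min

Overnight: 10:15 PM → midnight = 1 h 45 min; midnight → 4:53 AM = 4 h 53 min; span 6 h 38 min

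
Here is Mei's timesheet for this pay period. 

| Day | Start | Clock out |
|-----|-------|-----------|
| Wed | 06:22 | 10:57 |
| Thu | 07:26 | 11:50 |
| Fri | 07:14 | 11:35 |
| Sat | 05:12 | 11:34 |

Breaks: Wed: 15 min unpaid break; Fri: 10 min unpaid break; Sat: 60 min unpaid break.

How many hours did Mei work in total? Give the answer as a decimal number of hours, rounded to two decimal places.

18.28 hours

Wed: 06:22–10:57 = 4 h 35 min; less 15 min break → 4 h 20 min
Thu: 07:26–11:50 = 4 h 24 min
Fri: 07:14–11:35 = 4 h 21 min; less 10 min break → 4 h 11 min
Sat: 05:12–11:34 = 6 h 22 min; less 60 min break → 5 h 22 min
Total: 4 h 20 min + 4 h 24 min + 4 h 11 min + 5 h 22 min = 18 h 17 min.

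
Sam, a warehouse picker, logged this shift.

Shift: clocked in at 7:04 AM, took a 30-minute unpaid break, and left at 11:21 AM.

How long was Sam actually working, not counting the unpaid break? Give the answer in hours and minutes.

Shift: 7:04 AM–11:21 AM = 4 h 17 min; less 30 min break → 3 h 47 min

3 h 47 min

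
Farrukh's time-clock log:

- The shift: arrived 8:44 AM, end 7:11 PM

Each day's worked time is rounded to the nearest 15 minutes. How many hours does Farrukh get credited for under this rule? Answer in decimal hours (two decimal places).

10.50 hours

The shift: 8:44 AM–7:11 PM = 10 h 27 min → rounds to 10 h 30 min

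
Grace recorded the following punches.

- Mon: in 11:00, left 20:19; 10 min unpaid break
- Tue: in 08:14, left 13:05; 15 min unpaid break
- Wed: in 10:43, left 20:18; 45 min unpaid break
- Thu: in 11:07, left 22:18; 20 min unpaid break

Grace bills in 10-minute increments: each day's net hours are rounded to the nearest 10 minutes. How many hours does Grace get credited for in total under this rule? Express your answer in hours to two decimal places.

Mon: 11:00–20:19 = 9 h 19 min − 10 min = 9 h 9 min → rounds to 9 h 10 min
Tue: 08:14–13:05 = 4 h 51 min − 15 min = 4 h 36 min → rounds to 4 h 40 min
Wed: 10:43–20:18 = 9 h 35 min − 45 min = 8 h 50 min → rounds to 8 h 50 min
Thu: 11:07–22:18 = 11 h 11 min − 20 min = 10 h 51 min → rounds to 10 h 50 min
Total credited: 33 h 30 min.

33.50 hours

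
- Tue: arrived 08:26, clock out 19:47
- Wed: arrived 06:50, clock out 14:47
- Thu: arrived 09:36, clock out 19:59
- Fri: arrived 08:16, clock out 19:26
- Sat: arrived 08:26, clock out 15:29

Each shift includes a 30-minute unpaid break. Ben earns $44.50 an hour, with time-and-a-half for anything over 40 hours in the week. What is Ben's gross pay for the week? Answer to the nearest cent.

Tue: 08:26–19:47 = 11 h 21 min; less 30 min break → 10 h 51 min
Wed: 06:50–14:47 = 7 h 57 min; less 30 min break → 7 h 27 min
Thu: 09:36–19:59 = 10 h 23 min; less 30 min break → 9 h 53 min
Fri: 08:16–19:26 = 11 h 10 min; less 30 min break → 10 h 40 min
Sat: 08:26–15:29 = 7 h 3 min; less 30 min break → 6 h 33 min
Total worked: 45 h 24 min = 2724 min.
Regular 40 h 0 min = 2400 min at $44.50/h; overtime 5 h 24 min = 324 min at $66.75/h.
Pay = (2400 × $44.50 + 324 × $66.75) ÷ 60 = $2140.45.

$2140.45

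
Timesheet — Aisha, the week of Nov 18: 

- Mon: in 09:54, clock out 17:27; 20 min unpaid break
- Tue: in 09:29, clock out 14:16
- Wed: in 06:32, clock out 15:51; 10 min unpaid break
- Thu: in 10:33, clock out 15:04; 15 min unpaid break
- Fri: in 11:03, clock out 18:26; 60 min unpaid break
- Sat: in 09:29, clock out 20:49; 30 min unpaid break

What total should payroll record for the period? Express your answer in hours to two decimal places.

Mon: 09:54–17:27 = 7 h 33 min; less 20 min break → 7 h 13 min
Tue: 09:29–14:16 = 4 h 47 min
Wed: 06:32–15:51 = 9 h 19 min; less 10 min break → 9 h 9 min
Thu: 10:33–15:04 = 4 h 31 min; less 15 min break → 4 h 16 min
Fri: 11:03–18:26 = 7 h 23 min; less 60 min break → 6 h 23 min
Sat: 09:29–20:49 = 11 h 20 min; less 30 min break → 10 h 50 min
Total: 7 h 13 min + 4 h 47 min + 9 h 9 min + 4 h 16 min + 6 h 23 min + 10 h 50 min = 42 h 38 min.

42.63 hours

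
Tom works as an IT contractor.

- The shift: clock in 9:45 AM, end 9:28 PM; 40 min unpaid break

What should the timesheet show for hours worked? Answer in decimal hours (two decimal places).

The shift: 9:45 AM–9:28 PM = 11 h 43 min; less 40 min break → 11 h 3 min

11.05 hours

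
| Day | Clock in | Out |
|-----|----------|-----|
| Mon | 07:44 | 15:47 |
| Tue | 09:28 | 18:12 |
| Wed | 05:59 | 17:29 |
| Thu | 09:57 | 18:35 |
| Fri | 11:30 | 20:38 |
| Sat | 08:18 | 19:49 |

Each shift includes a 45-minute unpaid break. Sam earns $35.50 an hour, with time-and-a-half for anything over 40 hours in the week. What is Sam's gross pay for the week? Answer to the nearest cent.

$2115.80

Mon: 07:44–15:47 = 8 h 3 min; less 45 min break → 7 h 18 min
Tue: 09:28–18:12 = 8 h 44 min; less 45 min break → 7 h 59 min
Wed: 05:59–17:29 = 11 h 30 min; less 45 min break → 10 h 45 min
Thu: 09:57–18:35 = 8 h 38 min; less 45 min break → 7 h 53 min
Fri: 11:30–20:38 = 9 h 8 min; less 45 min break → 8 h 23 min
Sat: 08:18–19:49 = 11 h 31 min; less 45 min break → 10 h 46 min
Total worked: 53 h 4 min = 3184 min.
Regular 40 h 0 min = 2400 min at $35.50/h; overtime 13 h 4 min = 784 min at $53.25/h.
Pay = (2400 × $35.50 + 784 × $53.25) ÷ 60 = $2115.80.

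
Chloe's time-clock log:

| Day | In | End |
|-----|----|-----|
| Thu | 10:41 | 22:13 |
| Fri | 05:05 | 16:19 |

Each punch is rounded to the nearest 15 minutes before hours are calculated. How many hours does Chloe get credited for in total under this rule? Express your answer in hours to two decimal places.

22.75 hours

Thu: in 10:41→10:45, out 22:13→22:15; 11 h 30 min
Fri: in 05:05→05:00, out 16:19→16:15; 11 h 15 min
Total credited: 22 h 45 min.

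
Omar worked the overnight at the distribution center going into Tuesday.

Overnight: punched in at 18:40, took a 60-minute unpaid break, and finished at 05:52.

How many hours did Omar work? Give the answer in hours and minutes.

10 h 12 min

Overnight: 18:40 → midnight = 5 h 20 min; midnight → 05:52 = 5 h 52 min; span 11 h 12 min; less 60 min break → 10 h 12 min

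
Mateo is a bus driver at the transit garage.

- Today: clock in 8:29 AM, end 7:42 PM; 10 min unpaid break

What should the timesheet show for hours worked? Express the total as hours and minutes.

Today: 8:29 AM–7:42 PM = 11 h 13 min; less 10 min break → 11 h 3 min

11 h 3 min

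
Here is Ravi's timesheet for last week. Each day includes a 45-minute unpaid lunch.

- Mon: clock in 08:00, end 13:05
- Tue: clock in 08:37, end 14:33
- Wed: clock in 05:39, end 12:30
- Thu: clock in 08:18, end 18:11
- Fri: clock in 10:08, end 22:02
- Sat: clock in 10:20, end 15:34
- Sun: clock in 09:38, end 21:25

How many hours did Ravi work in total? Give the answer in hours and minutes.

Mon: 08:00–13:05 = 5 h 5 min; less 45 min break → 4 h 20 min
Tue: 08:37–14:33 = 5 h 56 min; less 45 min break → 5 h 11 min
Wed: 05:39–12:30 = 6 h 51 min; less 45 min break → 6 h 6 min
Thu: 08:18–18:11 = 9 h 53 min; less 45 min break → 9 h 8 min
Fri: 10:08–22:02 = 11 h 54 min; less 45 min break → 11 h 9 min
Sat: 10:20–15:34 = 5 h 14 min; less 45 min break → 4 h 29 min
Sun: 09:38–21:25 = 11 h 47 min; less 45 min break → 11 h 2 min
Total: 4 h 20 min + 5 h 11 min + 6 h 6 min + 9 h 8 min + 11 h 9 min + 4 h 29 min + 11 h 2 min = 51 h 25 min.

51 h 25 min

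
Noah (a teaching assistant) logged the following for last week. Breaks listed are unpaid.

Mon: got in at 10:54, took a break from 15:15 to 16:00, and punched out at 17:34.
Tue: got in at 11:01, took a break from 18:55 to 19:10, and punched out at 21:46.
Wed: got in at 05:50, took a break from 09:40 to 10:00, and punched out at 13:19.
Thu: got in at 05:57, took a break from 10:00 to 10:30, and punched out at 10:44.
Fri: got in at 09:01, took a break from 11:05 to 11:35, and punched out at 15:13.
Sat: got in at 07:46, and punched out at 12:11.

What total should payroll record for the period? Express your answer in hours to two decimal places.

Mon: 10:54–17:34 = 6 h 40 min; less 45 min break → 5 h 55 min
Tue: 11:01–21:46 = 10 h 45 min; less 15 min break → 10 h 30 min
Wed: 05:50–13:19 = 7 h 29 min; less 20 min break → 7 h 9 min
Thu: 05:57–10:44 = 4 h 47 min; less 30 min break → 4 h 17 min
Fri: 09:01–15:13 = 6 h 12 min; less 30 min break → 5 h 42 min
Sat: 07:46–12:11 = 4 h 25 min
Total: 5 h 55 min + 10 h 30 min + 7 h 9 min + 4 h 17 min + 5 h 42 min + 4 h 25 min = 37 h 58 min.

37.97 hours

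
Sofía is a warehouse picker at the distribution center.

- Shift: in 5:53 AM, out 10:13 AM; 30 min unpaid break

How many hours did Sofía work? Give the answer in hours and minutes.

Shift: 5:53 AM–10:13 AM = 4 h 20 min; less 30 min break → 3 h 50 min

3 h 50 min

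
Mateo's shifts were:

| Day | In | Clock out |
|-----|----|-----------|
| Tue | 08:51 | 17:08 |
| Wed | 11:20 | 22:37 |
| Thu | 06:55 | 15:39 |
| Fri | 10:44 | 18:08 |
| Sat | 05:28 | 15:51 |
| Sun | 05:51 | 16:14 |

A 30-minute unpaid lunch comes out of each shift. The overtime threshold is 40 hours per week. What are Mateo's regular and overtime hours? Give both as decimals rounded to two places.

Regular 40.00 hours, overtime 13.47 hours

Tue: 08:51–17:08 = 8 h 17 min; less 30 min break → 7 h 47 min
Wed: 11:20–22:37 = 11 h 17 min; less 30 min break → 10 h 47 min
Thu: 06:55–15:39 = 8 h 44 min; less 30 min break → 8 h 14 min
Fri: 10:44–18:08 = 7 h 24 min; less 30 min break → 6 h 54 min
Sat: 05:28–15:51 = 10 h 23 min; less 30 min break → 9 h 53 min
Sun: 05:51–16:14 = 10 h 23 min; less 30 min break → 9 h 53 min
Total worked: 53 h 28 min = 53.47 h.
Threshold 40 h → overtime 13 h 28 min, regular 40 h 0 min.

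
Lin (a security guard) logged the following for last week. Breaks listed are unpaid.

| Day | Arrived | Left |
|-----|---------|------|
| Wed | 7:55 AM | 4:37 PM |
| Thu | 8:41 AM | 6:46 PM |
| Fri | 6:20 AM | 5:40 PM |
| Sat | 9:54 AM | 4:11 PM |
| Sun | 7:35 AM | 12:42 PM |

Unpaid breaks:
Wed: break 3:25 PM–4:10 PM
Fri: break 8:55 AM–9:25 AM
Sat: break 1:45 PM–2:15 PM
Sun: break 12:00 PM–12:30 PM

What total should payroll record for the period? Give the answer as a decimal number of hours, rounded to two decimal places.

Wed: 7:55 AM–4:37 PM = 8 h 42 min; less 45 min break → 7 h 57 min
Thu: 8:41 AM–6:46 PM = 10 h 5 min
Fri: 6:20 AM–5:40 PM = 11 h 20 min; less 30 min break → 10 h 50 min
Sat: 9:54 AM–4:11 PM = 6 h 17 min; less 30 min break → 5 h 47 min
Sun: 7:35 AM–12:42 PM = 5 h 7 min; less 30 min break → 4 h 37 min
Total: 7 h 57 min + 10 h 5 min + 10 h 50 min + 5 h 47 min + 4 h 37 min = 39 h 16 min.

39.27 hours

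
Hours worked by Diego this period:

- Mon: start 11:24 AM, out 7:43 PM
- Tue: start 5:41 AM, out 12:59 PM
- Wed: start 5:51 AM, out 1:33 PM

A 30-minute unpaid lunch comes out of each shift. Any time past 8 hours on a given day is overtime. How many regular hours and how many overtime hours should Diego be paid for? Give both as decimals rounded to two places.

Mon: 11:24 AM–7:43 PM = 8 h 19 min; less 30 min break → 7 h 49 min
Tue: 5:41 AM–12:59 PM = 7 h 18 min; less 30 min break → 6 h 48 min
Wed: 5:51 AM–1:33 PM = 7 h 42 min; less 30 min break → 7 h 12 min
Mon reg 7 h 49 min / OT 0 h 0 min; Tue reg 6 h 48 min / OT 0 h 0 min; Wed reg 7 h 12 min / OT 0 h 0 min.
Totals: regular 21 h 49 min, overtime 0 h 0 min.

Regular 21.82 hours, overtime 0.00 hours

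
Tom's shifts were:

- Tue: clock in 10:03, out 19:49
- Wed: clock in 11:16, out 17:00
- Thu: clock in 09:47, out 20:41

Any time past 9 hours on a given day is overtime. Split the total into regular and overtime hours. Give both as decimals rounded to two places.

Tue: 10:03–19:49 = 9 h 46 min
Wed: 11:16–17:00 = 5 h 44 min
Thu: 09:47–20:41 = 10 h 54 min
Tue reg 9 h 0 min / OT 0 h 46 min; Wed reg 5 h 44 min / OT 0 h 0 min; Thu reg 9 h 0 min / OT 1 h 54 min.
Totals: regular 23 h 44 min, overtime 2 h 40 min.

Regular 23.73 hours, overtime 2.67 hours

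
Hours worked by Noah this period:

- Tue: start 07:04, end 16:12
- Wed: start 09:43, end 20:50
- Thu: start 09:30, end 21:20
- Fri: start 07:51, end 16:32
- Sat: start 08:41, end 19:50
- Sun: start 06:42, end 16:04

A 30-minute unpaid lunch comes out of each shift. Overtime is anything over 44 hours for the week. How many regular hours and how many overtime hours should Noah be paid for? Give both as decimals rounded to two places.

Regular 44.00 hours, overtime 14.28 hours

Tue: 07:04–16:12 = 9 h 8 min; less 30 min break → 8 h 38 min
Wed: 09:43–20:50 = 11 h 7 min; less 30 min break → 10 h 37 min
Thu: 09:30–21:20 = 11 h 50 min; less 30 min break → 11 h 20 min
Fri: 07:51–16:32 = 8 h 41 min; less 30 min break → 8 h 11 min
Sat: 08:41–19:50 = 11 h 9 min; less 30 min break → 10 h 39 min
Sun: 06:42–16:04 = 9 h 22 min; less 30 min break → 8 h 52 min
Total worked: 58 h 17 min = 58.28 h.
Threshold 44 h → overtime 14 h 17 min, regular 44 h 0 min.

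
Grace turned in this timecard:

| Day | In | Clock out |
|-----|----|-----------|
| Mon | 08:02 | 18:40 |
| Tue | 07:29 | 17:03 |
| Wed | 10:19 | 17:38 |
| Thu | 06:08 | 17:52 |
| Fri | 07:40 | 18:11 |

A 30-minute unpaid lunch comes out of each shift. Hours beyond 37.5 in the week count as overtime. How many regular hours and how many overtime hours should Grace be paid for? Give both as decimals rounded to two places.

Regular 37.50 hours, overtime 9.77 hours

Mon: 08:02–18:40 = 10 h 38 min; less 30 min break → 10 h 8 min
Tue: 07:29–17:03 = 9 h 34 min; less 30 min break → 9 h 4 min
Wed: 10:19–17:38 = 7 h 19 min; less 30 min break → 6 h 49 min
Thu: 06:08–17:52 = 11 h 44 min; less 30 min break → 11 h 14 min
Fri: 07:40–18:11 = 10 h 31 min; less 30 min break → 10 h 1 min
Total worked: 47 h 16 min = 47.27 h.
Threshold 37.5 h → overtime 9 h 46 min, regular 37 h 30 min.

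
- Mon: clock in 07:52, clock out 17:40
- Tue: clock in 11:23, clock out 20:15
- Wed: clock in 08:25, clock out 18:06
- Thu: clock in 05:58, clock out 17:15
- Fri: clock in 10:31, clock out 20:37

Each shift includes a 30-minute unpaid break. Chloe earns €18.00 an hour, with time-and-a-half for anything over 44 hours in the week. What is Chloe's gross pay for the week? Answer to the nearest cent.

Mon: 07:52–17:40 = 9 h 48 min; less 30 min break → 9 h 18 min
Tue: 11:23–20:15 = 8 h 52 min; less 30 min break → 8 h 22 min
Wed: 08:25–18:06 = 9 h 41 min; less 30 min break → 9 h 11 min
Thu: 05:58–17:15 = 11 h 17 min; less 30 min break → 10 h 47 min
Fri: 10:31–20:37 = 10 h 6 min; less 30 min break → 9 h 36 min
Total worked: 47 h 14 min = 2834 min.
Regular 44 h 0 min = 2640 min at €18.00/h; overtime 3 h 14 min = 194 min at €27.00/h.
Pay = (2640 × €18.00 + 194 × €27.00) ÷ 60 = €879.30.

€879.30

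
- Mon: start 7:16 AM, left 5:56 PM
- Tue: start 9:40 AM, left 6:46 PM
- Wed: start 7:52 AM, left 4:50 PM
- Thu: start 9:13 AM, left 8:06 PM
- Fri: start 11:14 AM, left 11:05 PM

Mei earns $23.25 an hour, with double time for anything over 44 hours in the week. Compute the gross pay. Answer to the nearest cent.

$1370.20

Mon: 7:16 AM–5:56 PM = 10 h 40 min
Tue: 9:40 AM–6:46 PM = 9 h 6 min
Wed: 7:52 AM–4:50 PM = 8 h 58 min
Thu: 9:13 AM–8:06 PM = 10 h 53 min
Fri: 11:14 AM–11:05 PM = 11 h 51 min
Total worked: 51 h 28 min = 3088 min.
Regular 44 h 0 min = 2640 min at $23.25/h; overtime 7 h 28 min = 448 min at $46.50/h.
Pay = (2640 × $23.25 + 448 × $46.50) ÷ 60 = $1370.20.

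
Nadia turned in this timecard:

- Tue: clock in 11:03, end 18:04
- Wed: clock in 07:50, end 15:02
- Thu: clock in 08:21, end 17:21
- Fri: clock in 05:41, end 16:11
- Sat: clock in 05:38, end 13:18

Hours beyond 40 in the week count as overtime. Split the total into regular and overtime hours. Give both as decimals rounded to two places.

Tue: 11:03–18:04 = 7 h 1 min
Wed: 07:50–15:02 = 7 h 12 min
Thu: 08:21–17:21 = 9 h 0 min
Fri: 05:41–16:11 = 10 h 30 min
Sat: 05:38–13:18 = 7 h 40 min
Total worked: 41 h 23 min = 41.38 h.
Threshold 40 h → overtime 1 h 23 min, regular 40 h 0 min.

Regular 40.00 hours, overtime 1.38 hours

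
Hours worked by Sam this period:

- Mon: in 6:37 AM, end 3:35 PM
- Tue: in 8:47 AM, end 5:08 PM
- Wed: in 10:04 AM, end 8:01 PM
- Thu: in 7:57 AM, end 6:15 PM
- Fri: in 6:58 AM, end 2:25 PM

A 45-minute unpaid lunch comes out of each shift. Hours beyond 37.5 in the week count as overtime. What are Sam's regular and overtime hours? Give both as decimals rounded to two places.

Regular 37.50 hours, overtime 3.77 hours

Mon: 6:37 AM–3:35 PM = 8 h 58 min; less 45 min break → 8 h 13 min
Tue: 8:47 AM–5:08 PM = 8 h 21 min; less 45 min break → 7 h 36 min
Wed: 10:04 AM–8:01 PM = 9 h 57 min; less 45 min break → 9 h 12 min
Thu: 7:57 AM–6:15 PM = 10 h 18 min; less 45 min break → 9 h 33 min
Fri: 6:58 AM–2:25 PM = 7 h 27 min; less 45 min break → 6 h 42 min
Total worked: 41 h 16 min = 41.27 h.
Threshold 37.5 h → overtime 3 h 46 min, regular 37 h 30 min.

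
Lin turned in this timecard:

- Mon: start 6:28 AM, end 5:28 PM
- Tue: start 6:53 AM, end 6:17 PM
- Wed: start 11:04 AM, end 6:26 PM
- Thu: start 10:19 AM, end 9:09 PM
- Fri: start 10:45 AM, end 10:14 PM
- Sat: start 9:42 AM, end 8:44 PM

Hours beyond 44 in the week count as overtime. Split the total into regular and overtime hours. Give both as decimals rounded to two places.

Regular 44.00 hours, overtime 19.12 hours

Mon: 6:28 AM–5:28 PM = 11 h 0 min
Tue: 6:53 AM–6:17 PM = 11 h 24 min
Wed: 11:04 AM–6:26 PM = 7 h 22 min
Thu: 10:19 AM–9:09 PM = 10 h 50 min
Fri: 10:45 AM–10:14 PM = 11 h 29 min
Sat: 9:42 AM–8:44 PM = 11 h 2 min
Total worked: 63 h 7 min = 63.12 h.
Threshold 44 h → overtime 19 h 7 min, regular 44 h 0 min.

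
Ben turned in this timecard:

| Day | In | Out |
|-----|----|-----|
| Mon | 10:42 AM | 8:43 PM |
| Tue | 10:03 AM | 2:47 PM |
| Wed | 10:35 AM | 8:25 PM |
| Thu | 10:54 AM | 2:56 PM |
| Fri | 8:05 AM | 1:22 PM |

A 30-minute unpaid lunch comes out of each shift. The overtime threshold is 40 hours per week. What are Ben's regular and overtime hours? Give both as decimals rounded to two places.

Mon: 10:42 AM–8:43 PM = 10 h 1 min; less 30 min break → 9 h 31 min
Tue: 10:03 AM–2:47 PM = 4 h 44 min; less 30 min break → 4 h 14 min
Wed: 10:35 AM–8:25 PM = 9 h 50 min; less 30 min break → 9 h 20 min
Thu: 10:54 AM–2:56 PM = 4 h 2 min; less 30 min break → 3 h 32 min
Fri: 8:05 AM–1:22 PM = 5 h 17 min; less 30 min break → 4 h 47 min
Total worked: 31 h 24 min = 31.40 h.
Threshold 40 h → overtime 0 h 0 min, regular 31 h 24 min.

Regular 31.40 hours, overtime 0.00 hours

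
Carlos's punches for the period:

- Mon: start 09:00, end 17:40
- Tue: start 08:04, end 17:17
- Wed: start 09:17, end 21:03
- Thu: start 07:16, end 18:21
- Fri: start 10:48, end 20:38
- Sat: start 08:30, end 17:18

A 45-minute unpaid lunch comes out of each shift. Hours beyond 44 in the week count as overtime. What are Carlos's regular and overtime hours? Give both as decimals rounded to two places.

Mon: 09:00–17:40 = 8 h 40 min; less 45 min break → 7 h 55 min
Tue: 08:04–17:17 = 9 h 13 min; less 45 min break → 8 h 28 min
Wed: 09:17–21:03 = 11 h 46 min; less 45 min break → 11 h 1 min
Thu: 07:16–18:21 = 11 h 5 min; less 45 min break → 10 h 20 min
Fri: 10:48–20:38 = 9 h 50 min; less 45 min break → 9 h 5 min
Sat: 08:30–17:18 = 8 h 48 min; less 45 min break → 8 h 3 min
Total worked: 54 h 52 min = 54.87 h.
Threshold 44 h → overtime 10 h 52 min, regular 44 h 0 min.

Regular 44.00 hours, overtime 10.87 hours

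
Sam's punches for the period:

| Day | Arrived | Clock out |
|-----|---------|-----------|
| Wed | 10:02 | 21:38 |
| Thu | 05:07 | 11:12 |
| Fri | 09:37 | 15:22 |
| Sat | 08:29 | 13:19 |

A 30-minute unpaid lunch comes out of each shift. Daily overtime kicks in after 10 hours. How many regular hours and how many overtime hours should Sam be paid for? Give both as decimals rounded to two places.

Wed: 10:02–21:38 = 11 h 36 min; less 30 min break → 11 h 6 min
Thu: 05:07–11:12 = 6 h 5 min; less 30 min break → 5 h 35 min
Fri: 09:37–15:22 = 5 h 45 min; less 30 min break → 5 h 15 min
Sat: 08:29–13:19 = 4 h 50 min; less 30 min break → 4 h 20 min
Wed reg 10 h 0 min / OT 1 h 6 min; Thu reg 5 h 35 min / OT 0 h 0 min; Fri reg 5 h 15 min / OT 0 h 0 min; Sat reg 4 h 20 min / OT 0 h 0 min.
Totals: regular 25 h 10 min, overtime 1 h 6 min.

Regular 25.17 hours, overtime 1.10 hours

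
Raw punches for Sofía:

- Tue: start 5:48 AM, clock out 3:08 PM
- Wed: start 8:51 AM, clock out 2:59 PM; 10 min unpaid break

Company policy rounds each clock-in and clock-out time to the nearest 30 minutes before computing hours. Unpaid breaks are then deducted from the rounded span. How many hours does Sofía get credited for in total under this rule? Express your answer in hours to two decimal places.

14.83 hours

Tue: in 5:48 AM→6:00 AM, out 3:08 PM→3:00 PM; 9 h 0 min
Wed: in 8:51 AM→9:00 AM, out 2:59 PM→3:00 PM; 6 h 0 min − 10 min = 5 h 50 min
Total credited: 14 h 50 min.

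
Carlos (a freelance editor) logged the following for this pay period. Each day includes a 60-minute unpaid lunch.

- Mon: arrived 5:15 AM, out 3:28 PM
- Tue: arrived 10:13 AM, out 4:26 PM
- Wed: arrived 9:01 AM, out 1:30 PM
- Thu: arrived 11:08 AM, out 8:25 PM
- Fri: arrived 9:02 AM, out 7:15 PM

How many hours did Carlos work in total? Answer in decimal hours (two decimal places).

35.42 hours

Mon: 5:15 AM–3:28 PM = 10 h 13 min; less 60 min break → 9 h 13 min
Tue: 10:13 AM–4:26 PM = 6 h 13 min; less 60 min break → 5 h 13 min
Wed: 9:01 AM–1:30 PM = 4 h 29 min; less 60 min break → 3 h 29 min
Thu: 11:08 AM–8:25 PM = 9 h 17 min; less 60 min break → 8 h 17 min
Fri: 9:02 AM–7:15 PM = 10 h 13 min; less 60 min break → 9 h 13 min
Total: 9 h 13 min + 5 h 13 min + 3 h 29 min + 8 h 17 min + 9 h 13 min = 35 h 25 min.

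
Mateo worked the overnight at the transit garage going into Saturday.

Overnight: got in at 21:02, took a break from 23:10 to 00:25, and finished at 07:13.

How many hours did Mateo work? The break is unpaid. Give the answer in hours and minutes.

8 h 56 min

Overnight: 21:02 → midnight = 2 h 58 min; midnight → 07:13 = 7 h 13 min; span 10 h 11 min; less 75 min break → 8 h 56 min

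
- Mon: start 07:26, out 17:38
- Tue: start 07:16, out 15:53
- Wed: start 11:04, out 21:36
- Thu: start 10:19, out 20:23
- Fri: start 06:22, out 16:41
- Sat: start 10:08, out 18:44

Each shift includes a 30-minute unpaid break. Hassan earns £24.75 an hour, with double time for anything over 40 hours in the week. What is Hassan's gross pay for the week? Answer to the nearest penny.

Mon: 07:26–17:38 = 10 h 12 min; less 30 min break → 9 h 42 min
Tue: 07:16–15:53 = 8 h 37 min; less 30 min break → 8 h 7 min
Wed: 11:04–21:36 = 10 h 32 min; less 30 min break → 10 h 2 min
Thu: 10:19–20:23 = 10 h 4 min; less 30 min break → 9 h 34 min
Fri: 06:22–16:41 = 10 h 19 min; less 30 min break → 9 h 49 min
Sat: 10:08–18:44 = 8 h 36 min; less 30 min break → 8 h 6 min
Total worked: 55 h 20 min = 3320 min.
Regular 40 h 0 min = 2400 min at £24.75/h; overtime 15 h 20 min = 920 min at £49.50/h.
Pay = (2400 × £24.75 + 920 × £49.50) ÷ 60 = £1749.00.

£1749.00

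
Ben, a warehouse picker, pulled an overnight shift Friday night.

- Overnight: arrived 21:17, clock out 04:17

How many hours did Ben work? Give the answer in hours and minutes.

7 h 0 min

Overnight: 21:17 → midnight = 2 h 43 min; midnight → 04:17 = 4 h 17 min; span 7 h 0 min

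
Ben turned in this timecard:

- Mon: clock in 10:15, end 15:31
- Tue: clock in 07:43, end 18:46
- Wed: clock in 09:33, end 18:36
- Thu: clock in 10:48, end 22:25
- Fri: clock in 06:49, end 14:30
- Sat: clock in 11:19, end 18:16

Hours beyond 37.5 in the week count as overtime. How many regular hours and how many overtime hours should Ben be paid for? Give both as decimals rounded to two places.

Regular 37.50 hours, overtime 14.12 hours

Mon: 10:15–15:31 = 5 h 16 min
Tue: 07:43–18:46 = 11 h 3 min
Wed: 09:33–18:36 = 9 h 3 min
Thu: 10:48–22:25 = 11 h 37 min
Fri: 06:49–14:30 = 7 h 41 min
Sat: 11:19–18:16 = 6 h 57 min
Total worked: 51 h 37 min = 51.62 h.
Threshold 37.5 h → overtime 14 h 7 min, regular 37 h 30 min.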